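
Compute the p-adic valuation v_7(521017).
v_7(521017) = 5

v_7(n) is the largest exponent k such that 7^k divides n. Factor out: 521017 = 7^5 · 31. (Sign doesn't affect v_p.) So v_7(521017) = 5.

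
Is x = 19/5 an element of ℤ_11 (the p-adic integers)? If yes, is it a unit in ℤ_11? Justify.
x ∈ ℤ_11^× (unit); v_11(x) = 0

ℤ_11 = {x ∈ ℚ_11 : v_11(x) ≥ 0} and ℤ_11^× = {x ∈ ℤ_11 : v_11(x) = 0}. Here v_11(19/5) = v_11(num) − v_11(den) = 0; compare against these criteria.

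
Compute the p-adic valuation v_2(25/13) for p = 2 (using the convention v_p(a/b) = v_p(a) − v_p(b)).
v_2(25/13) = 0

Factor powers of 2 from the numerator and denominator of the reduced fraction: 25 = 2^0 · 25 and 13 = 2^0 · 13. Apply v_p(a/b) = v_p(a) − v_p(b): v_2(25/13) = 0 − 0 = 0.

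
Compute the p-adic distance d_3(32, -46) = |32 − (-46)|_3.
d_3(32, -46) = 1/3

Step 1 — x − y = 32 − (-46) = 78. Step 2 — v_3(78) = 1 (factor: 78 = (3^1 · 26); the sign does not affect v_p). Step 3 — |x − y|_3 = 3^{-1} = 1/3.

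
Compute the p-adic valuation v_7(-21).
v_7(-21) = 1

v_7(n) is the largest exponent k such that 7^k divides n. Factor out: -21 = -7^1 · 3. (Sign doesn't affect v_p.) So v_7(-21) = 1.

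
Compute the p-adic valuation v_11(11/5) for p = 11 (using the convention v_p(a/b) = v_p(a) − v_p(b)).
v_11(11/5) = 1

Factor powers of 11 from the numerator and denominator of the reduced fraction: 11 = 11^1 · 1 and 5 = 11^0 · 5. Apply v_p(a/b) = v_p(a) − v_p(b): v_11(11/5) = 1 − 0 = 1.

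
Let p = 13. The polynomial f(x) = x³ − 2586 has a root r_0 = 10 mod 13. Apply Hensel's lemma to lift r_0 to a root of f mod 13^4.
r_3 = 17989 (mod 28561)

Hensel: r_{i+1} = r_i − f(r_i)/f′(r_i) mod 13^{i+2}, where f′(x) = 3x². Iterate:
  r_0 = 10 (mod 13)
  r_1 = 75 (mod 169)
  r_2 = 413 (mod 2197)
  r_3 = 17989 (mod 28561)
Final: r = 17989 with f(r) ≡ 0 mod 13^4.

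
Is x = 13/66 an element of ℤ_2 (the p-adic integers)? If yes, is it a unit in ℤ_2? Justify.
x ∉ ℤ_2 (v_2(x) = -1 < 0)

ℤ_2 = {x ∈ ℚ_2 : v_2(x) ≥ 0} and ℤ_2^× = {x ∈ ℤ_2 : v_2(x) = 0}. Here v_2(13/66) = v_2(num) − v_2(den) = -1; compare against these criteria.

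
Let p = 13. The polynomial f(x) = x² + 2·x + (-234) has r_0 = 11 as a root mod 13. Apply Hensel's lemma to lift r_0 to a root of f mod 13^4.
r_3 = 5627 (mod 28561)

Hensel: r_{i+1} = r_i − f(r_i)·(f′(r_i))^{-1} mod 13^{i+2}, f′(x) = 2x + 2. Iterate:
  r_0 = 11 (mod 13)
  r_1 = 50 (mod 169)
  r_2 = 1233 (mod 2197)
  r_3 = 5627 (mod 28561)
Final: r = 5627 satisfies f(r) ≡ 0 mod 13^4.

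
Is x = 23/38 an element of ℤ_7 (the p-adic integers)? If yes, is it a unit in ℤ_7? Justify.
x ∈ ℤ_7^× (unit); v_7(x) = 0

ℤ_7 = {x ∈ ℚ_7 : v_7(x) ≥ 0} and ℤ_7^× = {x ∈ ℤ_7 : v_7(x) = 0}. Here v_7(23/38) = v_7(num) − v_7(den) = 0; compare against these criteria.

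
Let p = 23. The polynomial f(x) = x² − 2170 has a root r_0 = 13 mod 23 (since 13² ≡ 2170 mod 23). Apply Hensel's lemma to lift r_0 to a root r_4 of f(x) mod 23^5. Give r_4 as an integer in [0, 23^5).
r_4 = 3850213 (mod 6436343)

Hensel's recurrence: r_{i+1} = r_i − f(r_i)·(f′(r_i))^{-1} mod 23^{i+2}, with f′(x) = 2x. Iterate:
  r_0 = 13 (mod 23)
  r_1 = 151 (mod 529)
  r_2 = 5441 (mod 12167)
  r_3 = 212280 (mod 279841)
  r_4 = 3850213 (mod 6436343)
Final: r_4 = 3850213, and one checks f(r_4) ≡ 0 mod 23^5.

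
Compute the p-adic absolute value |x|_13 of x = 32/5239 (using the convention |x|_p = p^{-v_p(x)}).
|32/5239|_13 = 169

Step 1 — compute v_13(x) by factoring powers of 13 out of the numerator and denominator: v_13(32/5239) = -2. Step 2 — apply |x|_p = p^{-v_p(x)} = 13^{2} = 169.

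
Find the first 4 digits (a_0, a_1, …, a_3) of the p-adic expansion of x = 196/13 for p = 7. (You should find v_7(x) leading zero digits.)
(a_0, …, a_3) = (0, 0, 3, 5)

v_7(196/13) = 2, so a_0 = ... = a_1 = 0. Factor out: x = 7^2 · u with u = 4/13 a unit in ℤ_7. Expand u iteratively via a_{v+i} = u_i mod 7, u_{i+1} = (u_i − a_{v+i})/7:
  u_0 = 4/13;  a_2 = 3;  u_1 = (u_0 − 3)/7 = -5/13
  u_1 = -5/13;  a_3 = 5;  u_2 = (u_1 − 5)/7 = -10/13
Digits: (0, 0, 3, 5).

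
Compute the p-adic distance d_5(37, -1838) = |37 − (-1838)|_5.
d_5(37, -1838) = 1/625

Step 1 — x − y = 37 − (-1838) = 1875. Step 2 — v_5(1875) = 4 (factor: 1875 = (5^4 · 3); the sign does not affect v_p). Step 3 — |x − y|_5 = 5^{-4} = 1/625.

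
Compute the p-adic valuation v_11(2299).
v_11(2299) = 2

v_11(n) is the largest exponent k such that 11^k divides n. Factor out: 2299 = 11^2 · 19. (Sign doesn't affect v_p.) So v_11(2299) = 2.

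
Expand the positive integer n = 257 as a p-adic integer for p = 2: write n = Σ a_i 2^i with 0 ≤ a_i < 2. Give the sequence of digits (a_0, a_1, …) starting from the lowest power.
(a_0, a_1, …) = (1, 0, 0, 0, 0, 0, 0, 0, 1)

Repeated division by 2 gives the digits low-to-high: 257 = 1 + 1·2^8. Digit sequence: (1, 0, 0, 0, 0, 0, 0, 0, 1).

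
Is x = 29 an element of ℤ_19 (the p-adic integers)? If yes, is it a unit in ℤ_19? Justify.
x ∈ ℤ_19^× (unit); v_19(x) = 0

ℤ_19 = {x ∈ ℚ_19 : v_19(x) ≥ 0} and ℤ_19^× = {x ∈ ℤ_19 : v_19(x) = 0}. Here v_19(29) = v_19(num) − v_19(den) = 0; compare against these criteria.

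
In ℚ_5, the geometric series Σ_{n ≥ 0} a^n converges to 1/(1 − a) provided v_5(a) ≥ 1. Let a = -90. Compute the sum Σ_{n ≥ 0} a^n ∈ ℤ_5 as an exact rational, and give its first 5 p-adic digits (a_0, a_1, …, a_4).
Σ a^n = 1/(1 − a) = 1/91;  first 5 digits = (1, 2, 0, 2, 2)

v_5(a) = 1 ≥ 1, so the series converges in ℤ_5 to 1/(1 − a) = 1/(1 − (-90)) = 1/91. Expand this rational in ℤ_5: compute digits iteratively via d_i = x_i mod 5, x_{i+1} = (x_i − d_i)/5. The first 5 digits are (1, 2, 0, 2, 2).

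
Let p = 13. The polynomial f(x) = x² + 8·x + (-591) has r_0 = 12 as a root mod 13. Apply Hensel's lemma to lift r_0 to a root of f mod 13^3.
r_2 = 1169 (mod 2197)

Hensel: r_{i+1} = r_i − f(r_i)·(f′(r_i))^{-1} mod 13^{i+2}, f′(x) = 2x + 8. Iterate:
  r_0 = 12 (mod 13)
  r_1 = 155 (mod 169)
  r_2 = 1169 (mod 2197)
Final: r = 1169 satisfies f(r) ≡ 0 mod 13^3.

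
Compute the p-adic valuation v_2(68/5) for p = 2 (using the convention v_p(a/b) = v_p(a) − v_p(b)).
v_2(68/5) = 2

Factor powers of 2 from the numerator and denominator of the reduced fraction: 68 = 2^2 · 17 and 5 = 2^0 · 5. Apply v_p(a/b) = v_p(a) − v_p(b): v_2(68/5) = 2 − 0 = 2.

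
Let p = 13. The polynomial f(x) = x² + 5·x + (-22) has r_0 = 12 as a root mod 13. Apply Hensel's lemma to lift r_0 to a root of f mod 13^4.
r_3 = 17640 (mod 28561)

Hensel: r_{i+1} = r_i − f(r_i)·(f′(r_i))^{-1} mod 13^{i+2}, f′(x) = 2x + 5. Iterate:
  r_0 = 12 (mod 13)
  r_1 = 64 (mod 169)
  r_2 = 64 (mod 2197)
  r_3 = 17640 (mod 28561)
Final: r = 17640 satisfies f(r) ≡ 0 mod 13^4.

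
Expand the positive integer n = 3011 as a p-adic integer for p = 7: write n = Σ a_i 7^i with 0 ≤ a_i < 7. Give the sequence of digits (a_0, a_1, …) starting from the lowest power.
(a_0, a_1, …) = (1, 3, 5, 1, 1)

Repeated division by 7 gives the digits low-to-high: 3011 = 1 + 3·7^1 + 5·7^2 + 1·7^3 + 1·7^4. Digit sequence: (1, 3, 5, 1, 1).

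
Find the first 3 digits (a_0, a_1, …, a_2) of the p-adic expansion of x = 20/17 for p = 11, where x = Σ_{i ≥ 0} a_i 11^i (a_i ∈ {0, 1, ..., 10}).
(a_0, …, a_2) = (7, 4, 8)

v_11(20/17) = 0 (numerator and denominator both coprime to 11), so x ∈ ℤ_11^×. Compute digits iteratively via a_i = x_i mod 11, x_{i+1} = (x_i − a_i)/11, with x_0 = x:
  x_0 = 20/17;  a_0 = 7;  x_1 = (x_0 − 7)/11 = -9/17
  x_1 = -9/17;  a_1 = 4;  x_2 = (x_1 − 4)/11 = -7/17
  x_2 = -7/17;  a_2 = 8;  x_3 = (x_2 − 8)/11 = -13/17
Digits: (7, 4, 8).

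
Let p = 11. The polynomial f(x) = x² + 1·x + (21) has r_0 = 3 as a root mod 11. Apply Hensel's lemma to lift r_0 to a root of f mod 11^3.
r_2 = 1070 (mod 1331)

Hensel: r_{i+1} = r_i − f(r_i)·(f′(r_i))^{-1} mod 11^{i+2}, f′(x) = 2x + 1. Iterate:
  r_0 = 3 (mod 11)
  r_1 = 102 (mod 121)
  r_2 = 1070 (mod 1331)
Final: r = 1070 satisfies f(r) ≡ 0 mod 11^3.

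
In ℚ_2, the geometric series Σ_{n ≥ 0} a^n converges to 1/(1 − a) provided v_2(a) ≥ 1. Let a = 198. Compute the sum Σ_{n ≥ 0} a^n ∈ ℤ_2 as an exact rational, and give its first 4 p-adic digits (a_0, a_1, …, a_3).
Σ a^n = 1/(1 − a) = -1/197;  first 4 digits = (1, 1, 0, 0)

v_2(a) = 1 ≥ 1, so the series converges in ℤ_2 to 1/(1 − a) = 1/(1 − 198) = -1/197. Expand this rational in ℤ_2: compute digits iteratively via d_i = x_i mod 2, x_{i+1} = (x_i − d_i)/2. The first 4 digits are (1, 1, 0, 0).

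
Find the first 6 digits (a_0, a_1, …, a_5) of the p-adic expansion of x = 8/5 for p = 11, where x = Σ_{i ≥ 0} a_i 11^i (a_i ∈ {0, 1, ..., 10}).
(a_0, …, a_5) = (6, 4, 4, 4, 4, 4)

v_11(8/5) = 0 (numerator and denominator both coprime to 11), so x ∈ ℤ_11^×. Compute digits iteratively via a_i = x_i mod 11, x_{i+1} = (x_i − a_i)/11, with x_0 = x:
  x_0 = 8/5;  a_0 = 6;  x_1 = (x_0 − 6)/11 = -2/5
  x_1 = -2/5;  a_1 = 4;  x_2 = (x_1 − 4)/11 = -2/5
  x_2 = -2/5;  a_2 = 4;  x_3 = (x_2 − 4)/11 = -2/5
  x_3 = -2/5;  a_3 = 4;  x_4 = (x_3 − 4)/11 = -2/5
  x_4 = -2/5;  a_4 = 4;  x_5 = (x_4 − 4)/11 = -2/5
  x_5 = -2/5;  a_5 = 4;  x_6 = (x_5 − 4)/11 = -2/5
Digits: (6, 4, 4, 4, 4, 4).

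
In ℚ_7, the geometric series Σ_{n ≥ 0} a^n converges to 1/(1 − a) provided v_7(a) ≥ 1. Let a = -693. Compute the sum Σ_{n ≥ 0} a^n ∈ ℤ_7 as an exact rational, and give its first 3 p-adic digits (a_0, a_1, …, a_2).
Σ a^n = 1/(1 − a) = 1/694;  first 3 digits = (1, 6, 0)

v_7(a) = 1 ≥ 1, so the series converges in ℤ_7 to 1/(1 − a) = 1/(1 − (-693)) = 1/694. Expand this rational in ℤ_7: compute digits iteratively via d_i = x_i mod 7, x_{i+1} = (x_i − d_i)/7. The first 3 digits are (1, 6, 0).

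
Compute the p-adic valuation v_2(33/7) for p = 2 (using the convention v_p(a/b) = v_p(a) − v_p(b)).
v_2(33/7) = 0

Factor powers of 2 from the numerator and denominator of the reduced fraction: 33 = 2^0 · 33 and 7 = 2^0 · 7. Apply v_p(a/b) = v_p(a) − v_p(b): v_2(33/7) = 0 − 0 = 0.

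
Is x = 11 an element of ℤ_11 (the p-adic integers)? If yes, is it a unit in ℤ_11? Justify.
x ∈ ℤ_11 but not a unit; v_11(x) = 1 > 0

ℤ_11 = {x ∈ ℚ_11 : v_11(x) ≥ 0} and ℤ_11^× = {x ∈ ℤ_11 : v_11(x) = 0}. Here v_11(11) = v_11(num) − v_11(den) = 1; compare against these criteria.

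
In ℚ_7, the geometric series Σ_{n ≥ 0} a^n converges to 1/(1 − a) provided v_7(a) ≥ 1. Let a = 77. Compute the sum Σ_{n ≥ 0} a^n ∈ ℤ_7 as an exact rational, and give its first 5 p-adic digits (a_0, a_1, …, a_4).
Σ a^n = 1/(1 − a) = -1/76;  first 5 digits = (1, 4, 3, 4, 0)

v_7(a) = 1 ≥ 1, so the series converges in ℤ_7 to 1/(1 − a) = 1/(1 − 77) = -1/76. Expand this rational in ℤ_7: compute digits iteratively via d_i = x_i mod 7, x_{i+1} = (x_i − d_i)/7. The first 5 digits are (1, 4, 3, 4, 0).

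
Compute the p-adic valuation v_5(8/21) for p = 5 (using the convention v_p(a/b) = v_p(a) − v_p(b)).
v_5(8/21) = 0

Factor powers of 5 from the numerator and denominator of the reduced fraction: 8 = 5^0 · 8 and 21 = 5^0 · 21. Apply v_p(a/b) = v_p(a) − v_p(b): v_5(8/21) = 0 − 0 = 0.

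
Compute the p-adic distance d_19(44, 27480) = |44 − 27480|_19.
d_19(44, 27480) = 1/6859

Step 1 — x − y = 44 − 27480 = -27436. Step 2 — v_19(-27436) = 3 (factor: -27436 = −(19^3 · 4); the sign does not affect v_p). Step 3 — |x − y|_19 = 19^{-3} = 1/6859.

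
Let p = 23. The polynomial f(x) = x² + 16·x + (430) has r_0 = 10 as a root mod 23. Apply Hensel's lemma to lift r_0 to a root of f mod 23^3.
r_2 = 6956 (mod 12167)

Hensel: r_{i+1} = r_i − f(r_i)·(f′(r_i))^{-1} mod 23^{i+2}, f′(x) = 2x + 16. Iterate:
  r_0 = 10 (mod 23)
  r_1 = 79 (mod 529)
  r_2 = 6956 (mod 12167)
Final: r = 6956 satisfies f(r) ≡ 0 mod 23^3.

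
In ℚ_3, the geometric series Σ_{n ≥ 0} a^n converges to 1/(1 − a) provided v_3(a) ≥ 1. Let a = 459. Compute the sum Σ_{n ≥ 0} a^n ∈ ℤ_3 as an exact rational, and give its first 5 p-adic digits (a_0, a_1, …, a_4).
Σ a^n = 1/(1 − a) = -1/458;  first 5 digits = (1, 0, 0, 2, 2)

v_3(a) = 3 ≥ 1, so the series converges in ℤ_3 to 1/(1 − a) = 1/(1 − 459) = -1/458. Expand this rational in ℤ_3: compute digits iteratively via d_i = x_i mod 3, x_{i+1} = (x_i − d_i)/3. The first 5 digits are (1, 0, 0, 2, 2).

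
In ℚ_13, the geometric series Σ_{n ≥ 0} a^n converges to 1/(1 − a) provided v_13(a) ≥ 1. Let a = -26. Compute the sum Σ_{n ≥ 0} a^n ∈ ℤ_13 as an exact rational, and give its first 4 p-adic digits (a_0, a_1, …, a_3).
Σ a^n = 1/(1 − a) = 1/27;  first 4 digits = (1, 11, 3, 5)

v_13(a) = 1 ≥ 1, so the series converges in ℤ_13 to 1/(1 − a) = 1/(1 − (-26)) = 1/27. Expand this rational in ℤ_13: compute digits iteratively via d_i = x_i mod 13, x_{i+1} = (x_i − d_i)/13. The first 4 digits are (1, 11, 3, 5).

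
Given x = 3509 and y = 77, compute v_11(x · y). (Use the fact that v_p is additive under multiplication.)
v_11(270193) = 3

v_p(x) = 2 (factor: 3509 = 11^2 · 29); v_p(y) = 1 (factor: 77 = 11^1 · 7). Additivity: v_p(xy) = v_p(x) + v_p(y) = 2 + 1 = 3. (Direct check: xy = 270193 = 11^3 · (203).)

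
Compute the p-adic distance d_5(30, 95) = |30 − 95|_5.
d_5(30, 95) = 1/5

Step 1 — x − y = 30 − 95 = -65. Step 2 — v_5(-65) = 1 (factor: -65 = −(5^1 · 13); the sign does not affect v_p). Step 3 — |x − y|_5 = 5^{-1} = 1/5.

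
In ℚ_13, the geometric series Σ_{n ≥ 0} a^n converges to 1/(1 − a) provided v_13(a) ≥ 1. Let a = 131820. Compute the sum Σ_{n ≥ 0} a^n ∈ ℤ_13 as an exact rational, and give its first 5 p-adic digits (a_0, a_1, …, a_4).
Σ a^n = 1/(1 − a) = -1/131819;  first 5 digits = (1, 0, 0, 8, 4)

v_13(a) = 3 ≥ 1, so the series converges in ℤ_13 to 1/(1 − a) = 1/(1 − 131820) = -1/131819. Expand this rational in ℤ_13: compute digits iteratively via d_i = x_i mod 13, x_{i+1} = (x_i − d_i)/13. The first 5 digits are (1, 0, 0, 8, 4).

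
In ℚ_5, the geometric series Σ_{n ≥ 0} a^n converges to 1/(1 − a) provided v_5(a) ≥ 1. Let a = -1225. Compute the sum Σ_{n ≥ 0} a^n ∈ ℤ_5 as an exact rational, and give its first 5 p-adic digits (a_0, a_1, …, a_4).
Σ a^n = 1/(1 − a) = 1/1226;  first 5 digits = (1, 0, 1, 0, 4)

v_5(a) = 2 ≥ 1, so the series converges in ℤ_5 to 1/(1 − a) = 1/(1 − (-1225)) = 1/1226. Expand this rational in ℤ_5: compute digits iteratively via d_i = x_i mod 5, x_{i+1} = (x_i − d_i)/5. The first 5 digits are (1, 0, 1, 0, 4).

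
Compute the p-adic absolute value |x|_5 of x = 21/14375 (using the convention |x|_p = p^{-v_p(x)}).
|21/14375|_5 = 625

Step 1 — compute v_5(x) by factoring powers of 5 out of the numerator and denominator: v_5(21/14375) = -4. Step 2 — apply |x|_p = p^{-v_p(x)} = 5^{4} = 625.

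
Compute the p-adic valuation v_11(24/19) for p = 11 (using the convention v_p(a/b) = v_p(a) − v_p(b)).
v_11(24/19) = 0

Factor powers of 11 from the numerator and denominator of the reduced fraction: 24 = 11^0 · 24 and 19 = 11^0 · 19. Apply v_p(a/b) = v_p(a) − v_p(b): v_11(24/19) = 0 − 0 = 0.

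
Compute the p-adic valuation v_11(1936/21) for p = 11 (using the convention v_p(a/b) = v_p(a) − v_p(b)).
v_11(1936/21) = 2

Factor powers of 11 from the numerator and denominator of the reduced fraction: 1936 = 11^2 · 16 and 21 = 11^0 · 21. Apply v_p(a/b) = v_p(a) − v_p(b): v_11(1936/21) = 2 − 0 = 2.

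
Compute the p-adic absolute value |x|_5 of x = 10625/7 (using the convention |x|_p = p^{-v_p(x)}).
|10625/7|_5 = 1/625

Step 1 — compute v_5(x) by factoring powers of 5 out of the numerator and denominator: v_5(10625/7) = 4. Step 2 — apply |x|_p = p^{-v_p(x)} = 5^{-4} = 1/625.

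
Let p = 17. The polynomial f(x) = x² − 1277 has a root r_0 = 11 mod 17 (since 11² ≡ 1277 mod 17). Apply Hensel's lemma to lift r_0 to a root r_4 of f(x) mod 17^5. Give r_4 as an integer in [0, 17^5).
r_4 = 1025094 (mod 1419857)

Hensel's recurrence: r_{i+1} = r_i − f(r_i)·(f′(r_i))^{-1} mod 17^{i+2}, with f′(x) = 2x. Iterate:
  r_0 = 11 (mod 17)
  r_1 = 11 (mod 289)
  r_2 = 3190 (mod 4913)
  r_3 = 22842 (mod 83521)
  r_4 = 1025094 (mod 1419857)
Final: r_4 = 1025094, and one checks f(r_4) ≡ 0 mod 17^5.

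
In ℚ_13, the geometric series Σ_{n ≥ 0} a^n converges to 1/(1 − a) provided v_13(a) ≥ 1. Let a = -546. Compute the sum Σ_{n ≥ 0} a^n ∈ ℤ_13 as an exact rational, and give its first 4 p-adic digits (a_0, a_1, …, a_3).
Σ a^n = 1/(1 − a) = 1/547;  first 4 digits = (1, 10, 5, 4)

v_13(a) = 1 ≥ 1, so the series converges in ℤ_13 to 1/(1 − a) = 1/(1 − (-546)) = 1/547. Expand this rational in ℤ_13: compute digits iteratively via d_i = x_i mod 13, x_{i+1} = (x_i − d_i)/13. The first 4 digits are (1, 10, 5, 4).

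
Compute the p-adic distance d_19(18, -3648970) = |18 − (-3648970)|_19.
d_19(18, -3648970) = 1/130321

Step 1 — x − y = 18 − (-3648970) = 3648988. Step 2 — v_19(3648988) = 4 (factor: 3648988 = (19^4 · 28); the sign does not affect v_p). Step 3 — |x − y|_19 = 19^{-4} = 1/130321.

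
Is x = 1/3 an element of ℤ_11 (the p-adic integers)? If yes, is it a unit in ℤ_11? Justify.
x ∈ ℤ_11^× (unit); v_11(x) = 0

ℤ_11 = {x ∈ ℚ_11 : v_11(x) ≥ 0} and ℤ_11^× = {x ∈ ℤ_11 : v_11(x) = 0}. Here v_11(1/3) = v_11(num) − v_11(den) = 0; compare against these criteria.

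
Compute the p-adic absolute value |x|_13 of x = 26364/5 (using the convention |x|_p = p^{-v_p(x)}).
|26364/5|_13 = 1/2197

Step 1 — compute v_13(x) by factoring powers of 13 out of the numerator and denominator: v_13(26364/5) = 3. Step 2 — apply |x|_p = p^{-v_p(x)} = 13^{-3} = 1/2197.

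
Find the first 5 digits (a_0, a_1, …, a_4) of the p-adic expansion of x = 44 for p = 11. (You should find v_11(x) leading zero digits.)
(a_0, …, a_4) = (0, 4, 0, 0, 0)

v_11(44) = 1, so a_0 = ... = a_0 = 0. Factor out: x = 11^1 · u with u = 4 a unit in ℤ_11. Expand u iteratively via a_{v+i} = u_i mod 11, u_{i+1} = (u_i − a_{v+i})/11:
  u_0 = 4;  a_1 = 4;  u_1 = (u_0 − 4)/11 = 0
  u_1 = 0;  a_2 = 0;  u_2 = (u_1 − 0)/11 = 0
  u_2 = 0;  a_3 = 0;  u_3 = (u_2 − 0)/11 = 0
  u_3 = 0;  a_4 = 0;  u_4 = (u_3 − 0)/11 = 0
Digits: (0, 4, 0, 0, 0).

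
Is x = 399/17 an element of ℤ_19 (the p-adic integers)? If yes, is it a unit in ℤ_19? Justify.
x ∈ ℤ_19 but not a unit; v_19(x) = 1 > 0

ℤ_19 = {x ∈ ℚ_19 : v_19(x) ≥ 0} and ℤ_19^× = {x ∈ ℤ_19 : v_19(x) = 0}. Here v_19(399/17) = v_19(num) − v_19(den) = 1; compare against these criteria.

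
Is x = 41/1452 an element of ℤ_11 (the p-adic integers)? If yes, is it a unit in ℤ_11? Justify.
x ∉ ℤ_11 (v_11(x) = -2 < 0)

ℤ_11 = {x ∈ ℚ_11 : v_11(x) ≥ 0} and ℤ_11^× = {x ∈ ℤ_11 : v_11(x) = 0}. Here v_11(41/1452) = v_11(num) − v_11(den) = -2; compare against these criteria.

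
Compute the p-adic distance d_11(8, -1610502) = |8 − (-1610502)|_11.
d_11(8, -1610502) = 1/161051

Step 1 — x − y = 8 − (-1610502) = 1610510. Step 2 — v_11(1610510) = 5 (factor: 1610510 = (11^5 · 10); the sign does not affect v_p). Step 3 — |x − y|_11 = 11^{-5} = 1/161051.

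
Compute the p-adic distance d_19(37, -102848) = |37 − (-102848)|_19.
d_19(37, -102848) = 1/6859

Step 1 — x − y = 37 − (-102848) = 102885. Step 2 — v_19(102885) = 3 (factor: 102885 = (19^3 · 15); the sign does not affect v_p). Step 3 — |x − y|_19 = 19^{-3} = 1/6859.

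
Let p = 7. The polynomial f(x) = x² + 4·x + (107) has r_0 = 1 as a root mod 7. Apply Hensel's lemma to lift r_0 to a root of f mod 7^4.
r_3 = 2122 (mod 2401)

Hensel: r_{i+1} = r_i − f(r_i)·(f′(r_i))^{-1} mod 7^{i+2}, f′(x) = 2x + 4. Iterate:
  r_0 = 1 (mod 7)
  r_1 = 15 (mod 49)
  r_2 = 64 (mod 343)
  r_3 = 2122 (mod 2401)
Final: r = 2122 satisfies f(r) ≡ 0 mod 7^4.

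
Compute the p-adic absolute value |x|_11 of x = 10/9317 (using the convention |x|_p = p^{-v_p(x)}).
|10/9317|_11 = 1331

Step 1 — compute v_11(x) by factoring powers of 11 out of the numerator and denominator: v_11(10/9317) = -3. Step 2 — apply |x|_p = p^{-v_p(x)} = 11^{3} = 1331.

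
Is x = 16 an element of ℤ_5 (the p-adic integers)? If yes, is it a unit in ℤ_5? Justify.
x ∈ ℤ_5^× (unit); v_5(x) = 0

ℤ_5 = {x ∈ ℚ_5 : v_5(x) ≥ 0} and ℤ_5^× = {x ∈ ℤ_5 : v_5(x) = 0}. Here v_5(16) = v_5(num) − v_5(den) = 0; compare against these criteria.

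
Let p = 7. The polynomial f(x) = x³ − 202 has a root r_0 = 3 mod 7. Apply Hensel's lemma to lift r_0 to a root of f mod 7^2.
r_1 = 24 (mod 49)

Hensel: r_{i+1} = r_i − f(r_i)/f′(r_i) mod 7^{i+2}, where f′(x) = 3x². Iterate:
  r_0 = 3 (mod 7)
  r_1 = 24 (mod 49)
Final: r = 24 with f(r) ≡ 0 mod 7^2.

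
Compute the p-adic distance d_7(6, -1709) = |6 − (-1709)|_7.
d_7(6, -1709) = 1/343

Step 1 — x − y = 6 − (-1709) = 1715. Step 2 — v_7(1715) = 3 (factor: 1715 = (7^3 · 5); the sign does not affect v_p). Step 3 — |x − y|_7 = 7^{-3} = 1/343.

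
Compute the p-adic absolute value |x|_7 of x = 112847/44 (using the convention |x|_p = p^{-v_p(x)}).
|112847/44|_7 = 1/2401

Step 1 — compute v_7(x) by factoring powers of 7 out of the numerator and denominator: v_7(112847/44) = 4. Step 2 — apply |x|_p = p^{-v_p(x)} = 7^{-4} = 1/2401.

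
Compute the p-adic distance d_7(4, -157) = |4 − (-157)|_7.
d_7(4, -157) = 1/7

Step 1 — x − y = 4 − (-157) = 161. Step 2 — v_7(161) = 1 (factor: 161 = (7^1 · 23); the sign does not affect v_p). Step 3 — |x − y|_7 = 7^{-1} = 1/7.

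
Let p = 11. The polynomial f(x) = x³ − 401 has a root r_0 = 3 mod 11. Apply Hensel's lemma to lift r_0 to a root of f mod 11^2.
r_1 = 102 (mod 121)

Hensel: r_{i+1} = r_i − f(r_i)/f′(r_i) mod 11^{i+2}, where f′(x) = 3x². Iterate:
  r_0 = 3 (mod 11)
  r_1 = 102 (mod 121)
Final: r = 102 with f(r) ≡ 0 mod 11^2.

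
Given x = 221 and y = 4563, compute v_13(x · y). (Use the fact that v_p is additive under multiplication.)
v_13(1008423) = 3

v_p(x) = 1 (factor: 221 = 13^1 · 17); v_p(y) = 2 (factor: 4563 = 13^2 · 27). Additivity: v_p(xy) = v_p(x) + v_p(y) = 1 + 2 = 3. (Direct check: xy = 1008423 = 13^3 · (459).)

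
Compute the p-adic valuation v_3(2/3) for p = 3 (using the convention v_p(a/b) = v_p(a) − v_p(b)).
v_3(2/3) = -1

Factor powers of 3 from the numerator and denominator of the reduced fraction: 2 = 3^0 · 2 and 3 = 3^1 · 1. Apply v_p(a/b) = v_p(a) − v_p(b): v_3(2/3) = 0 − 1 = -1.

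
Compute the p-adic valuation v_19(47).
v_19(47) = 0

v_19(n) is the largest exponent k such that 19^k divides n. Factor out: 47 = 19^0 · 47. (Sign doesn't affect v_p.) So v_19(47) = 0.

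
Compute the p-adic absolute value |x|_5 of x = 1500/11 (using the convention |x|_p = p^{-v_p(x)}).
|1500/11|_5 = 1/125

Step 1 — compute v_5(x) by factoring powers of 5 out of the numerator and denominator: v_5(1500/11) = 3. Step 2 — apply |x|_p = p^{-v_p(x)} = 5^{-3} = 1/125.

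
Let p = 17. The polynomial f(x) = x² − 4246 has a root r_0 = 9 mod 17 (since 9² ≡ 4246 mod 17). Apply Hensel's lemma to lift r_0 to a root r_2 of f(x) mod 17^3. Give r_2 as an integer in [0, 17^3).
r_2 = 2729 (mod 4913)

Hensel's recurrence: r_{i+1} = r_i − f(r_i)·(f′(r_i))^{-1} mod 17^{i+2}, with f′(x) = 2x. Iterate:
  r_0 = 9 (mod 17)
  r_1 = 128 (mod 289)
  r_2 = 2729 (mod 4913)
Final: r_2 = 2729, and one checks f(r_2) ≡ 0 mod 17^3.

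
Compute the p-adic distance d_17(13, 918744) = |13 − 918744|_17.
d_17(13, 918744) = 1/83521

Step 1 — x − y = 13 − 918744 = -918731. Step 2 — v_17(-918731) = 4 (factor: -918731 = −(17^4 · 11); the sign does not affect v_p). Step 3 — |x − y|_17 = 17^{-4} = 1/83521.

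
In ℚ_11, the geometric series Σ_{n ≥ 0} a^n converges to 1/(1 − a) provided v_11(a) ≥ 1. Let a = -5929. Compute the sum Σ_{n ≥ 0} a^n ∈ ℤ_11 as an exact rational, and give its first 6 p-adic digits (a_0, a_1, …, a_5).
Σ a^n = 1/(1 − a) = 1/5930;  first 6 digits = (1, 0, 6, 6, 2, 9)

v_11(a) = 2 ≥ 1, so the series converges in ℤ_11 to 1/(1 − a) = 1/(1 − (-5929)) = 1/5930. Expand this rational in ℤ_11: compute digits iteratively via d_i = x_i mod 11, x_{i+1} = (x_i − d_i)/11. The first 6 digits are (1, 0, 6, 6, 2, 9).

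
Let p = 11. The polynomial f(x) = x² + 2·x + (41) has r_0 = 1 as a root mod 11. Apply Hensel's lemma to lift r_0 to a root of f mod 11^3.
r_2 = 958 (mod 1331)

Hensel: r_{i+1} = r_i − f(r_i)·(f′(r_i))^{-1} mod 11^{i+2}, f′(x) = 2x + 2. Iterate:
  r_0 = 1 (mod 11)
  r_1 = 111 (mod 121)
  r_2 = 958 (mod 1331)
Final: r = 958 satisfies f(r) ≡ 0 mod 11^3.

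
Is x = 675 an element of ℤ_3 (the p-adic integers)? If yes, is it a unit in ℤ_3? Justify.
x ∈ ℤ_3 but not a unit; v_3(x) = 3 > 0

ℤ_3 = {x ∈ ℚ_3 : v_3(x) ≥ 0} and ℤ_3^× = {x ∈ ℤ_3 : v_3(x) = 0}. Here v_3(675) = v_3(num) − v_3(den) = 3; compare against these criteria.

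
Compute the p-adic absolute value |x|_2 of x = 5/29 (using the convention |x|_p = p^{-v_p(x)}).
|5/29|_2 = 1

Step 1 — compute v_2(x) by factoring powers of 2 out of the numerator and denominator: v_2(5/29) = 0. Step 2 — apply |x|_p = p^{-v_p(x)} = 2^{0} = 1.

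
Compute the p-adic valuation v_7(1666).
v_7(1666) = 2

v_7(n) is the largest exponent k such that 7^k divides n. Factor out: 1666 = 7^2 · 34. (Sign doesn't affect v_p.) So v_7(1666) = 2.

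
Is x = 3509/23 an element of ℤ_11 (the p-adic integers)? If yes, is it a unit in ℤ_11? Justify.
x ∈ ℤ_11 but not a unit; v_11(x) = 2 > 0

ℤ_11 = {x ∈ ℚ_11 : v_11(x) ≥ 0} and ℤ_11^× = {x ∈ ℤ_11 : v_11(x) = 0}. Here v_11(3509/23) = v_11(num) − v_11(den) = 2; compare against these criteria.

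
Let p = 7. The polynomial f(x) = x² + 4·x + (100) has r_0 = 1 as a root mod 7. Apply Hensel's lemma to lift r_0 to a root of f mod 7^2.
r_1 = 8 (mod 49)

Hensel: r_{i+1} = r_i − f(r_i)·(f′(r_i))^{-1} mod 7^{i+2}, f′(x) = 2x + 4. Iterate:
  r_0 = 1 (mod 7)
  r_1 = 8 (mod 49)
Final: r = 8 satisfies f(r) ≡ 0 mod 7^2.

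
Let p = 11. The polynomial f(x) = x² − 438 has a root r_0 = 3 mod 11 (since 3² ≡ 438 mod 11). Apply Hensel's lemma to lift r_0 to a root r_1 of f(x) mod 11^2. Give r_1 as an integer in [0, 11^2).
r_1 = 14 (mod 121)

Hensel's recurrence: r_{i+1} = r_i − f(r_i)·(f′(r_i))^{-1} mod 11^{i+2}, with f′(x) = 2x. Iterate:
  r_0 = 3 (mod 11)
  r_1 = 14 (mod 121)
Final: r_1 = 14, and one checks f(r_1) ≡ 0 mod 11^2.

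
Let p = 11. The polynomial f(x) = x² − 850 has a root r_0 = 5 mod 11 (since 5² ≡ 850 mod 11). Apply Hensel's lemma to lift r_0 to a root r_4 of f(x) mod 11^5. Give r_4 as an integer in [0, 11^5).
r_4 = 125020 (mod 161051)

Hensel's recurrence: r_{i+1} = r_i − f(r_i)·(f′(r_i))^{-1} mod 11^{i+2}, with f′(x) = 2x. Iterate:
  r_0 = 5 (mod 11)
  r_1 = 27 (mod 121)
  r_2 = 1237 (mod 1331)
  r_3 = 7892 (mod 14641)
  r_4 = 125020 (mod 161051)
Final: r_4 = 125020, and one checks f(r_4) ≡ 0 mod 11^5.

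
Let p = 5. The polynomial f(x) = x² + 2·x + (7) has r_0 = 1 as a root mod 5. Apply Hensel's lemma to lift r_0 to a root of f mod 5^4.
r_3 = 161 (mod 625)

Hensel: r_{i+1} = r_i − f(r_i)·(f′(r_i))^{-1} mod 5^{i+2}, f′(x) = 2x + 2. Iterate:
  r_0 = 1 (mod 5)
  r_1 = 11 (mod 25)
  r_2 = 36 (mod 125)
  r_3 = 161 (mod 625)
Final: r = 161 satisfies f(r) ≡ 0 mod 5^4.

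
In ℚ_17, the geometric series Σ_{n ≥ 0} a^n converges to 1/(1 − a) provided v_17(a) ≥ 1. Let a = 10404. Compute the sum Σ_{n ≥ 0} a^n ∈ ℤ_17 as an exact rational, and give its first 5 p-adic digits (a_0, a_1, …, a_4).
Σ a^n = 1/(1 − a) = -1/10403;  first 5 digits = (1, 0, 2, 2, 4)

v_17(a) = 2 ≥ 1, so the series converges in ℤ_17 to 1/(1 − a) = 1/(1 − 10404) = -1/10403. Expand this rational in ℤ_17: compute digits iteratively via d_i = x_i mod 17, x_{i+1} = (x_i − d_i)/17. The first 5 digits are (1, 0, 2, 2, 4).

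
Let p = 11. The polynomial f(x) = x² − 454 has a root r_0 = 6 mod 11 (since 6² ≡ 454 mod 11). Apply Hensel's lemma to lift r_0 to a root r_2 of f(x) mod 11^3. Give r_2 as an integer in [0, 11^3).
r_2 = 787 (mod 1331)

Hensel's recurrence: r_{i+1} = r_i − f(r_i)·(f′(r_i))^{-1} mod 11^{i+2}, with f′(x) = 2x. Iterate:
  r_0 = 6 (mod 11)
  r_1 = 61 (mod 121)
  r_2 = 787 (mod 1331)
Final: r_2 = 787, and one checks f(r_2) ≡ 0 mod 11^3.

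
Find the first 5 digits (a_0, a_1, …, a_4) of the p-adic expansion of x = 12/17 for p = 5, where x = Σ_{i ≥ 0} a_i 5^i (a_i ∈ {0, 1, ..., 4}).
(a_0, …, a_4) = (1, 2, 4, 0, 1)

v_5(12/17) = 0 (numerator and denominator both coprime to 5), so x ∈ ℤ_5^×. Compute digits iteratively via a_i = x_i mod 5, x_{i+1} = (x_i − a_i)/5, with x_0 = x:
  x_0 = 12/17;  a_0 = 1;  x_1 = (x_0 − 1)/5 = -1/17
  x_1 = -1/17;  a_1 = 2;  x_2 = (x_1 − 2)/5 = -7/17
  x_2 = -7/17;  a_2 = 4;  x_3 = (x_2 − 4)/5 = -15/17
  x_3 = -15/17;  a_3 = 0;  x_4 = (x_3 − 0)/5 = -3/17
  x_4 = -3/17;  a_4 = 1;  x_5 = (x_4 − 1)/5 = -4/17
Digits: (1, 2, 4, 0, 1).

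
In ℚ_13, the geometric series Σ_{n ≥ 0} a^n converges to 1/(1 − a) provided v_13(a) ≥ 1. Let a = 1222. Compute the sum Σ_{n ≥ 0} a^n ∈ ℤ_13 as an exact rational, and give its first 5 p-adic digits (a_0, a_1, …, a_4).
Σ a^n = 1/(1 − a) = -1/1221;  first 5 digits = (1, 3, 3, 5, 12)

v_13(a) = 1 ≥ 1, so the series converges in ℤ_13 to 1/(1 − a) = 1/(1 − 1222) = -1/1221. Expand this rational in ℤ_13: compute digits iteratively via d_i = x_i mod 13, x_{i+1} = (x_i − d_i)/13. The first 5 digits are (1, 3, 3, 5, 12).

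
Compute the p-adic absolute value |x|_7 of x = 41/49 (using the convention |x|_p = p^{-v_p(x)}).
|41/49|_7 = 49

Step 1 — compute v_7(x) by factoring powers of 7 out of the numerator and denominator: v_7(41/49) = -2. Step 2 — apply |x|_p = p^{-v_p(x)} = 7^{2} = 49.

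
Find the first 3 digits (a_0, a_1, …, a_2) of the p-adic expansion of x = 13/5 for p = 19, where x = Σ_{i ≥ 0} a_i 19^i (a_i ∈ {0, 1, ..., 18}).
(a_0, …, a_2) = (14, 7, 11)

v_19(13/5) = 0 (numerator and denominator both coprime to 19), so x ∈ ℤ_19^×. Compute digits iteratively via a_i = x_i mod 19, x_{i+1} = (x_i − a_i)/19, with x_0 = x:
  x_0 = 13/5;  a_0 = 14;  x_1 = (x_0 − 14)/19 = -3/5
  x_1 = -3/5;  a_1 = 7;  x_2 = (x_1 − 7)/19 = -2/5
  x_2 = -2/5;  a_2 = 11;  x_3 = (x_2 − 11)/19 = -3/5
Digits: (14, 7, 11).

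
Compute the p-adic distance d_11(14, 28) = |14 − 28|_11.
d_11(14, 28) = 1

Step 1 — x − y = 14 − 28 = -14. Step 2 — v_11(-14) = 0 (factor: -14 = −(11^0 · 14); the sign does not affect v_p). Step 3 — |x − y|_11 = 11^{0} = 1.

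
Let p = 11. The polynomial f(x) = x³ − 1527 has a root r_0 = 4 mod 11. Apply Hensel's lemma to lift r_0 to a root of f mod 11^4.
r_3 = 7055 (mod 14641)

Hensel: r_{i+1} = r_i − f(r_i)/f′(r_i) mod 11^{i+2}, where f′(x) = 3x². Iterate:
  r_0 = 4 (mod 11)
  r_1 = 37 (mod 121)
  r_2 = 400 (mod 1331)
  r_3 = 7055 (mod 14641)
Final: r = 7055 with f(r) ≡ 0 mod 11^4.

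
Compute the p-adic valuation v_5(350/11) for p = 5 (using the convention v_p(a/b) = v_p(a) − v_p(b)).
v_5(350/11) = 2

Factor powers of 5 from the numerator and denominator of the reduced fraction: 350 = 5^2 · 14 and 11 = 5^0 · 11. Apply v_p(a/b) = v_p(a) − v_p(b): v_5(350/11) = 2 − 0 = 2.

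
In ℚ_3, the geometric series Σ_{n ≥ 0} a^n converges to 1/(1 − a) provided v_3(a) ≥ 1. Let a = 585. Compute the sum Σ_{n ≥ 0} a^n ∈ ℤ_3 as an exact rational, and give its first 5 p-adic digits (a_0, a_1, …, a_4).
Σ a^n = 1/(1 − a) = -1/584;  first 5 digits = (1, 0, 2, 0, 2)

v_3(a) = 2 ≥ 1, so the series converges in ℤ_3 to 1/(1 − a) = 1/(1 − 585) = -1/584. Expand this rational in ℤ_3: compute digits iteratively via d_i = x_i mod 3, x_{i+1} = (x_i − d_i)/3. The first 5 digits are (1, 0, 2, 0, 2).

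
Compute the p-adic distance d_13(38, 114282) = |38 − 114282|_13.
d_13(38, 114282) = 1/28561

Step 1 — x − y = 38 − 114282 = -114244. Step 2 — v_13(-114244) = 4 (factor: -114244 = −(13^4 · 4); the sign does not affect v_p). Step 3 — |x − y|_13 = 13^{-4} = 1/28561.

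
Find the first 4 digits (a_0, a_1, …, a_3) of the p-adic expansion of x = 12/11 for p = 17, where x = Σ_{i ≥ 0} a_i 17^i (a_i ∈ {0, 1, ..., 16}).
(a_0, …, a_3) = (15, 10, 4, 9)

v_17(12/11) = 0 (numerator and denominator both coprime to 17), so x ∈ ℤ_17^×. Compute digits iteratively via a_i = x_i mod 17, x_{i+1} = (x_i − a_i)/17, with x_0 = x:
  x_0 = 12/11;  a_0 = 15;  x_1 = (x_0 − 15)/17 = -9/11
  x_1 = -9/11;  a_1 = 10;  x_2 = (x_1 − 10)/17 = -7/11
  x_2 = -7/11;  a_2 = 4;  x_3 = (x_2 − 4)/17 = -3/11
  x_3 = -3/11;  a_3 = 9;  x_4 = (x_3 − 9)/17 = -6/11
Digits: (15, 10, 4, 9).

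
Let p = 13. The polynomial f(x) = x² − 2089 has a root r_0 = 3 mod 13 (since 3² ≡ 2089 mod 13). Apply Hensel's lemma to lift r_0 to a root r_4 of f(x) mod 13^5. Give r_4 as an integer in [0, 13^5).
r_4 = 332491 (mod 371293)

Hensel's recurrence: r_{i+1} = r_i − f(r_i)·(f′(r_i))^{-1} mod 13^{i+2}, with f′(x) = 2x. Iterate:
  r_0 = 3 (mod 13)
  r_1 = 68 (mod 169)
  r_2 = 744 (mod 2197)
  r_3 = 18320 (mod 28561)
  r_4 = 332491 (mod 371293)
Final: r_4 = 332491, and one checks f(r_4) ≡ 0 mod 13^5.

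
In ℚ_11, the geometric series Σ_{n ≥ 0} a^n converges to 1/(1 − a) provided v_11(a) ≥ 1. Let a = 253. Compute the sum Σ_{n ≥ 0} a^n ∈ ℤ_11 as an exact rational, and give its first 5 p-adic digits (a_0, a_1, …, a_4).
Σ a^n = 1/(1 − a) = -1/252;  first 5 digits = (1, 1, 3, 5, 0)

v_11(a) = 1 ≥ 1, so the series converges in ℤ_11 to 1/(1 − a) = 1/(1 − 253) = -1/252. Expand this rational in ℤ_11: compute digits iteratively via d_i = x_i mod 11, x_{i+1} = (x_i − d_i)/11. The first 5 digits are (1, 1, 3, 5, 0).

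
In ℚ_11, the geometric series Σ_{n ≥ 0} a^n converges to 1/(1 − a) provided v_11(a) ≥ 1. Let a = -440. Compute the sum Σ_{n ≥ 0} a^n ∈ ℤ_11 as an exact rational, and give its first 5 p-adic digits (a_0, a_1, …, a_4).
Σ a^n = 1/(1 − a) = 1/441;  first 5 digits = (1, 4, 1, 0, 6)

v_11(a) = 1 ≥ 1, so the series converges in ℤ_11 to 1/(1 − a) = 1/(1 − (-440)) = 1/441. Expand this rational in ℤ_11: compute digits iteratively via d_i = x_i mod 11, x_{i+1} = (x_i − d_i)/11. The first 5 digits are (1, 4, 1, 0, 6).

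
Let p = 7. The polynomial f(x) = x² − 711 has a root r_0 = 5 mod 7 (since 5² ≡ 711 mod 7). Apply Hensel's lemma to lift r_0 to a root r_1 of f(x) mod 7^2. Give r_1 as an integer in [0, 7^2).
r_1 = 5 (mod 49)

Hensel's recurrence: r_{i+1} = r_i − f(r_i)·(f′(r_i))^{-1} mod 7^{i+2}, with f′(x) = 2x. Iterate:
  r_0 = 5 (mod 7)
  r_1 = 5 (mod 49)
Final: r_1 = 5, and one checks f(r_1) ≡ 0 mod 7^2.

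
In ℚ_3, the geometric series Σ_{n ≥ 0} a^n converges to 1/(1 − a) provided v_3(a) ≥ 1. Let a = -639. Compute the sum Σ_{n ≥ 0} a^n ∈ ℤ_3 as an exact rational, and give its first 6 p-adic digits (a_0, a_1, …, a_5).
Σ a^n = 1/(1 − a) = 1/640;  first 6 digits = (1, 0, 1, 0, 2, 0)

v_3(a) = 2 ≥ 1, so the series converges in ℤ_3 to 1/(1 − a) = 1/(1 − (-639)) = 1/640. Expand this rational in ℤ_3: compute digits iteratively via d_i = x_i mod 3, x_{i+1} = (x_i − d_i)/3. The first 6 digits are (1, 0, 1, 0, 2, 0).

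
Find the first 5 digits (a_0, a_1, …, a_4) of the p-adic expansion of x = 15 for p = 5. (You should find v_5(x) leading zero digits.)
(a_0, …, a_4) = (0, 3, 0, 0, 0)

v_5(15) = 1, so a_0 = ... = a_0 = 0. Factor out: x = 5^1 · u with u = 3 a unit in ℤ_5. Expand u iteratively via a_{v+i} = u_i mod 5, u_{i+1} = (u_i − a_{v+i})/5:
  u_0 = 3;  a_1 = 3;  u_1 = (u_0 − 3)/5 = 0
  u_1 = 0;  a_2 = 0;  u_2 = (u_1 − 0)/5 = 0
  u_2 = 0;  a_3 = 0;  u_3 = (u_2 − 0)/5 = 0
  u_3 = 0;  a_4 = 0;  u_4 = (u_3 − 0)/5 = 0
Digits: (0, 3, 0, 0, 0).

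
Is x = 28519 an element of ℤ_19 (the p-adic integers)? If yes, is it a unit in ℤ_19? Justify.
x ∈ ℤ_19 but not a unit; v_19(x) = 2 > 0

ℤ_19 = {x ∈ ℚ_19 : v_19(x) ≥ 0} and ℤ_19^× = {x ∈ ℤ_19 : v_19(x) = 0}. Here v_19(28519) = v_19(num) − v_19(den) = 2; compare against these criteria.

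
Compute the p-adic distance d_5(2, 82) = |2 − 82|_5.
d_5(2, 82) = 1/5

Step 1 — x − y = 2 − 82 = -80. Step 2 — v_5(-80) = 1 (factor: -80 = −(5^1 · 16); the sign does not affect v_p). Step 3 — |x − y|_5 = 5^{-1} = 1/5.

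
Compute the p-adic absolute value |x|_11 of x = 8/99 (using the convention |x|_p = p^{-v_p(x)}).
|8/99|_11 = 11

Step 1 — compute v_11(x) by factoring powers of 11 out of the numerator and denominator: v_11(8/99) = -1. Step 2 — apply |x|_p = p^{-v_p(x)} = 11^{1} = 11.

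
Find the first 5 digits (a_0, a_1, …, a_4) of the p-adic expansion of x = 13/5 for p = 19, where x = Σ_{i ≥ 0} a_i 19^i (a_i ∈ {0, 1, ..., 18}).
(a_0, …, a_4) = (14, 7, 11, 7, 11)

v_19(13/5) = 0 (numerator and denominator both coprime to 19), so x ∈ ℤ_19^×. Compute digits iteratively via a_i = x_i mod 19, x_{i+1} = (x_i − a_i)/19, with x_0 = x:
  x_0 = 13/5;  a_0 = 14;  x_1 = (x_0 − 14)/19 = -3/5
  x_1 = -3/5;  a_1 = 7;  x_2 = (x_1 − 7)/19 = -2/5
  x_2 = -2/5;  a_2 = 11;  x_3 = (x_2 − 11)/19 = -3/5
  x_3 = -3/5;  a_3 = 7;  x_4 = (x_3 − 7)/19 = -2/5
  x_4 = -2/5;  a_4 = 11;  x_5 = (x_4 − 11)/19 = -3/5
Digits: (14, 7, 11, 7, 11).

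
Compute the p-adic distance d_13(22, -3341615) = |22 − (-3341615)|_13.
d_13(22, -3341615) = 1/371293

Step 1 — x − y = 22 − (-3341615) = 3341637. Step 2 — v_13(3341637) = 5 (factor: 3341637 = (13^5 · 9); the sign does not affect v_p). Step 3 — |x − y|_13 = 13^{-5} = 1/371293.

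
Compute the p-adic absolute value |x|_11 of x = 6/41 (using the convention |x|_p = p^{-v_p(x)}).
|6/41|_11 = 1

Step 1 — compute v_11(x) by factoring powers of 11 out of the numerator and denominator: v_11(6/41) = 0. Step 2 — apply |x|_p = p^{-v_p(x)} = 11^{0} = 1.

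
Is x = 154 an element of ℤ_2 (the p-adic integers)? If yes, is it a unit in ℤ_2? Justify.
x ∈ ℤ_2 but not a unit; v_2(x) = 1 > 0

ℤ_2 = {x ∈ ℚ_2 : v_2(x) ≥ 0} and ℤ_2^× = {x ∈ ℤ_2 : v_2(x) = 0}. Here v_2(154) = v_2(num) − v_2(den) = 1; compare against these criteria.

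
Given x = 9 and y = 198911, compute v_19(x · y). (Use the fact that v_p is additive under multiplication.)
v_19(1790199) = 3

v_p(x) = 0 (factor: 9 = 19^0 · 9); v_p(y) = 3 (factor: 198911 = 19^3 · 29). Additivity: v_p(xy) = v_p(x) + v_p(y) = 0 + 3 = 3. (Direct check: xy = 1790199 = 19^3 · (261).)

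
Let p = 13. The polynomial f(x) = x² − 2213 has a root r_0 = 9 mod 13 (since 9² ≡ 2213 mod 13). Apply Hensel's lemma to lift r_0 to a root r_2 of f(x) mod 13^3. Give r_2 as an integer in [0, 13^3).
r_2 = 2193 (mod 2197)

Hensel's recurrence: r_{i+1} = r_i − f(r_i)·(f′(r_i))^{-1} mod 13^{i+2}, with f′(x) = 2x. Iterate:
  r_0 = 9 (mod 13)
  r_1 = 165 (mod 169)
  r_2 = 2193 (mod 2197)
Final: r_2 = 2193, and one checks f(r_2) ≡ 0 mod 13^3.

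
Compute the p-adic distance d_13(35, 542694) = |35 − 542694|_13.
d_13(35, 542694) = 1/28561

Step 1 — x − y = 35 − 542694 = -542659. Step 2 — v_13(-542659) = 4 (factor: -542659 = −(13^4 · 19); the sign does not affect v_p). Step 3 — |x − y|_13 = 13^{-4} = 1/28561.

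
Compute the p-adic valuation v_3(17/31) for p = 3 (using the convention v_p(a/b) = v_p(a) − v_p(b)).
v_3(17/31) = 0

Factor powers of 3 from the numerator and denominator of the reduced fraction: 17 = 3^0 · 17 and 31 = 3^0 · 31. Apply v_p(a/b) = v_p(a) − v_p(b): v_3(17/31) = 0 − 0 = 0.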